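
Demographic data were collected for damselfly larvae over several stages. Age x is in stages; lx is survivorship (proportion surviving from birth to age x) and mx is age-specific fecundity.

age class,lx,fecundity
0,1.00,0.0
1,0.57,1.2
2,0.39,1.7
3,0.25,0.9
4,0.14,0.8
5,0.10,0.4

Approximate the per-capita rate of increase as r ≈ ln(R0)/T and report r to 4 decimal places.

0.2817

R0 = Σ lx·mx = 0 + 0.684 + 0.663 + 0.225 + 0.112 + 0.04 = 1.724
Σ x·lx·mx = 3.333; T = 3.333/1.724 = 1.93329…
r ≈ ln(R0)/T = ln(1.724)/1.93329… = 0.28172… → 0.2817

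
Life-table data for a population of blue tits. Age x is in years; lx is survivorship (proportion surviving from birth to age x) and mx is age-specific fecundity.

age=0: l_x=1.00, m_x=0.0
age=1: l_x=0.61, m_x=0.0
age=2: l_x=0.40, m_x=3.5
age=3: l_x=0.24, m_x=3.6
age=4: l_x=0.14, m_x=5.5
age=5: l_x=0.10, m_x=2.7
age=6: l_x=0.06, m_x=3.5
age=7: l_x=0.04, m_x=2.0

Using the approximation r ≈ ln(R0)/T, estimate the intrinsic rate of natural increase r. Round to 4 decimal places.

R0 = Σ lx·mx = 0 + 0 + 1.4 + 0.864 + 0.77 + 0.27 + 0.21 + 0.08 = 3.594
Σ x·lx·mx = 11.642; T = 11.642/3.594 = 3.23929…
r ≈ ln(R0)/T = ln(3.594)/3.23929… = 0.394922… → 0.3949

0.3949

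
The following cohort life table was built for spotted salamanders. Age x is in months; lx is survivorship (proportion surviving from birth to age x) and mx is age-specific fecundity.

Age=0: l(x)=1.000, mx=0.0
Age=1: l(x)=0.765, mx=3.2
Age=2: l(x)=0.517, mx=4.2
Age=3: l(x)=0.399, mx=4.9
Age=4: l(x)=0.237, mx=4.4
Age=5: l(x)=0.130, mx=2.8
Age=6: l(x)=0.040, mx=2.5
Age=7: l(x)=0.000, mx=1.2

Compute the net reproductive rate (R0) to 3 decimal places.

8.081

lx·mx by age: 0, 2.448, 2.1714, 1.9551, 1.0428, 0.364, 0.1, 0
R0 = Σ lx·mx = 8.0813 → 8.081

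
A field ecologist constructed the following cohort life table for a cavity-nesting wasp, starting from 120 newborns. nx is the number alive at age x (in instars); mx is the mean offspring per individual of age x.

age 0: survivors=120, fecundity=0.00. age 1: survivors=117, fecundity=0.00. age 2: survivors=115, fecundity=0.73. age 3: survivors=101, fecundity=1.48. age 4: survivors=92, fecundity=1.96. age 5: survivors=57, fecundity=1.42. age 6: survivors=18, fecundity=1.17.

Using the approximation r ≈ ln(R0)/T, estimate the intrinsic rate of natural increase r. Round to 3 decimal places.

0.402

lx = nx/n0 = nx/120: 1, 0.975, 0.95833…, 0.84167…, 0.76667…, 0.475, 0.15
R0 = Σ lx·mx = 0 + 0 + 0.69958… + 1.24567… + 1.50267… + 0.6745 + 0.1755 = 4.297917…
Σ x·lx·mx = 15.572333…; T = 15.572333…/4.297917… = 3.62323…
r ≈ ln(R0)/T = ln(4.297917…)/3.62323… = 0.40244… → 0.402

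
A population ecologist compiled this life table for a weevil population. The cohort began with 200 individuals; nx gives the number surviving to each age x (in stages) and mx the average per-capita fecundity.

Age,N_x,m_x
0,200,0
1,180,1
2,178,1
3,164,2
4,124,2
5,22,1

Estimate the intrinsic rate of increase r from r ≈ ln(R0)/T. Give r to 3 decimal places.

lx = nx/n0 = nx/200: 1, 0.9, 0.89, 0.82, 0.62, 0.11
R0 = Σ lx·mx = 0 + 0.9 + 0.89 + 1.64 + 1.24 + 0.11 = 4.78
Σ x·lx·mx = 13.11; T = 13.11/4.78 = 2.74268…
r ≈ ln(R0)/T = ln(4.78)/2.74268… = 0.57041… → 0.570

0.570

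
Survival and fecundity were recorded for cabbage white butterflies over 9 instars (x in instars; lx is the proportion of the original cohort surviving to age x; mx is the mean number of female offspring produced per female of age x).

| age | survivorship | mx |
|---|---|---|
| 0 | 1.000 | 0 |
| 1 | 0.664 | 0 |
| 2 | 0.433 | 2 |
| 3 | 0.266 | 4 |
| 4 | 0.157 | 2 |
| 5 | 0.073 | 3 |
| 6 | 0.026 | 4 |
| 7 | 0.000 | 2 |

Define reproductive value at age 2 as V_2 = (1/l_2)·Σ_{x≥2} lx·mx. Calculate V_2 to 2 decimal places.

lx·mx for x ≥ 2: 0.866, 1.064, 0.314, 0.219, 0.104, 0 → sum = 2.567
V_2 = 2.567 / l_2 = 2.567 / 0.433 = 5.928406… → 5.93

5.93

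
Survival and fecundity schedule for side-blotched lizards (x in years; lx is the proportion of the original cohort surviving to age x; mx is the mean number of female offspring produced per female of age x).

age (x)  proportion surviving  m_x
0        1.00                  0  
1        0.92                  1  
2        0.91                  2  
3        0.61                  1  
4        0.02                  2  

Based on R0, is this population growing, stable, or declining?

R0 = Σ lx·mx = 0 + 0.92 + 1.82 + 0.61 + 0.04 = 3.39
R0 > 1, so the population is growing.

growing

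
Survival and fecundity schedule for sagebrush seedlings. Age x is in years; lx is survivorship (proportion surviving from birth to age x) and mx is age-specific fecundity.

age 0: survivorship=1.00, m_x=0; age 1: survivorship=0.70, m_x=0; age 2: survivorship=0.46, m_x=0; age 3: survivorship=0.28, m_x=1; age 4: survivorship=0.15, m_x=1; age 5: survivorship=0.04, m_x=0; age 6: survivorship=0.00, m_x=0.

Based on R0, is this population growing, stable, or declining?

declining

R0 = Σ lx·mx = 0 + 0 + 0 + 0.28 + 0.15 + 0 + 0 = 0.43
R0 < 1, so the population is declining.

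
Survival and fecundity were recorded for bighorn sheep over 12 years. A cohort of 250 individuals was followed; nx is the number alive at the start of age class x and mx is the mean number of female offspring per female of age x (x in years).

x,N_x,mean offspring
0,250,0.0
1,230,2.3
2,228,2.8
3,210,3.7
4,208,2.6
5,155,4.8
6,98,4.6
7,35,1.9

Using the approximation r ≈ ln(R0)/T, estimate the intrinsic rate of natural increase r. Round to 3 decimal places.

lx = nx/n0 = nx/250: 1, 0.92, 0.912, 0.84, 0.832, 0.62, 0.392, 0.14
R0 = Σ lx·mx = 0 + 2.116 + 2.5536 + 3.108 + 2.1632 + 2.976 + 1.8032 + 0.266 = 14.986
Σ x·lx·mx = 52.7612; T = 52.7612/14.986 = 3.5207…
r ≈ ln(R0)/T = ln(14.986)/3.5207… = 0.76891… → 0.769

0.769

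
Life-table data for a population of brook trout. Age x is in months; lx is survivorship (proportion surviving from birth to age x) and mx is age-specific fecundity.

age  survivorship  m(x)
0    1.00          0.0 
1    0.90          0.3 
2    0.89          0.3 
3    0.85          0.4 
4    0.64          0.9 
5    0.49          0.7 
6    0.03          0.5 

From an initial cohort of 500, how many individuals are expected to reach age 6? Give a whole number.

Expected survivors = N0 · l_6 = 500 × 0.03 = 15 → 15

15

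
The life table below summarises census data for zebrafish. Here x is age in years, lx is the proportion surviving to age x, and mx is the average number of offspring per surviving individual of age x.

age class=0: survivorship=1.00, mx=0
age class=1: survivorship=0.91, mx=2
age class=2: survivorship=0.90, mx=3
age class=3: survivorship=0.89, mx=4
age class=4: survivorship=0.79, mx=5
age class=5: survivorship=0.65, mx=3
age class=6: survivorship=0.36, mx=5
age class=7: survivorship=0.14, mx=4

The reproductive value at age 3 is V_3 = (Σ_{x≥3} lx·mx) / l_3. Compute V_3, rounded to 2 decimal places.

13.28

lx·mx for x ≥ 3: 3.56, 3.95, 1.95, 1.8, 0.56 → sum = 11.82
V_3 = 11.82 / l_3 = 11.82 / 0.89 = 13.280899… → 13.28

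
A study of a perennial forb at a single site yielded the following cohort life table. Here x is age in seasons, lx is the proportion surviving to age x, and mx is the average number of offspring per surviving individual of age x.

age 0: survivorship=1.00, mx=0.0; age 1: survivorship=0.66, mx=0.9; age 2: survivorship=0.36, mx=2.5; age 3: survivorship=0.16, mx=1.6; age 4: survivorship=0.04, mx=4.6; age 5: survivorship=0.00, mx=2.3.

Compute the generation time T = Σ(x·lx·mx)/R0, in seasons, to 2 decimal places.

2.02

lx·mx: 0, 0.594, 0.9, 0.256, 0.184, 0 → R0 = 1.934
x·lx·mx: 0, 0.594, 1.8, 0.768, 0.736, 0 → Σ = 3.898
T = 3.898 / 1.934 = 2.015512… → 2.02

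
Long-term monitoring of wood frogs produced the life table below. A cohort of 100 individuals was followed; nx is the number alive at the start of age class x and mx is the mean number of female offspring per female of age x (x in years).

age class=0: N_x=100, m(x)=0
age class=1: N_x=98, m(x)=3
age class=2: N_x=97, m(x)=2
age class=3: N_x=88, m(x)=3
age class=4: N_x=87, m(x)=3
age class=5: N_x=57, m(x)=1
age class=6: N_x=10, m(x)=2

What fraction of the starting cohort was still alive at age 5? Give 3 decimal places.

0.570

l_5 = n_5/n_0 = 57/100 = 0.57 → 0.570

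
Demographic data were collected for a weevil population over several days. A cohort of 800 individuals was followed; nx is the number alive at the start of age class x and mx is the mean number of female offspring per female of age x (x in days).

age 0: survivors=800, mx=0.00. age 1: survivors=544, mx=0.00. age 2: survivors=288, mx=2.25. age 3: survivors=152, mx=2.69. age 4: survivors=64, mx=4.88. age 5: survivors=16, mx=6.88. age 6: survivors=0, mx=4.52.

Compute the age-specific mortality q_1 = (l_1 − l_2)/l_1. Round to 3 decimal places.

0.471

lx = nx/n0 = nx/800: 1, 0.68, 0.36, 0.19, 0.08, 0.02, 0
q_1 = (l_1 − l_2) / l_1 = (0.68 − 0.36) / 0.68
     = 0.32 / 0.68 = 0.470588… → 0.471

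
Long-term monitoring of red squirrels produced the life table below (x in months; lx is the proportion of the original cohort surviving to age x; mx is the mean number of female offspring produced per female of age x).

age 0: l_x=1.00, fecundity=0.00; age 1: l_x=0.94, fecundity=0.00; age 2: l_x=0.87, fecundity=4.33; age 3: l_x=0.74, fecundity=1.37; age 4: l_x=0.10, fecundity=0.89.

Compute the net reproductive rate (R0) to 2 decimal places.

lx·mx by age: 0, 0, 3.7671, 1.0138, 0.089
R0 = Σ lx·mx = 4.8699 → 4.87

4.87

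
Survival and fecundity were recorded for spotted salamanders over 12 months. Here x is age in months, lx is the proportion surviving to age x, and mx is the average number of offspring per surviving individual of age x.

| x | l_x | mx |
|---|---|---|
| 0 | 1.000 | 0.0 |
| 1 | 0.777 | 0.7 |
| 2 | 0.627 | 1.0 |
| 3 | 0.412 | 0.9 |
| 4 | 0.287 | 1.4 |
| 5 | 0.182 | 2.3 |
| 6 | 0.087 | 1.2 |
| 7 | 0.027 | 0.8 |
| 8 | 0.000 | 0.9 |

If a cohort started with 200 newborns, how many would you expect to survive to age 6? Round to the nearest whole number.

17

Expected survivors = N0 · l_6 = 200 × 0.087 = 17.4 → 17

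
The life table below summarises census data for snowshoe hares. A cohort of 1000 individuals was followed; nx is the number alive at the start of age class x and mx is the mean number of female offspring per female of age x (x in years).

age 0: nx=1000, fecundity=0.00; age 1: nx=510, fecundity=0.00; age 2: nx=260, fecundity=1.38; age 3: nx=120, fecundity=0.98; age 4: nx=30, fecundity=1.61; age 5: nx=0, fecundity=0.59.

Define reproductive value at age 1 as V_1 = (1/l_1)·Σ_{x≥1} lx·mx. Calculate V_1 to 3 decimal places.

lx = nx/n0 = nx/1000: 1, 0.51, 0.26, 0.12, 0.03, 0
lx·mx for x ≥ 1: 0, 0.3588, 0.1176, 0.0483, 0 → sum = 0.5247
V_1 = 0.5247 / l_1 = 0.5247 / 0.51 = 1.028824… → 1.029

1.029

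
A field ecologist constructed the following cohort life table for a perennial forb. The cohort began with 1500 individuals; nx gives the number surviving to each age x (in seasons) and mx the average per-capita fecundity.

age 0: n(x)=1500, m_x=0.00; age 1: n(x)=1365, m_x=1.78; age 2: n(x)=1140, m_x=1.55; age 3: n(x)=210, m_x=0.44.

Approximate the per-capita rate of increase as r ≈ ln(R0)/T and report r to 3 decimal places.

lx = nx/n0 = nx/1500: 1, 0.91, 0.76, 0.14
R0 = Σ lx·mx = 0 + 1.6198 + 1.178 + 0.0616 = 2.8594
Σ x·lx·mx = 4.1606; T = 4.1606/2.8594 = 1.45506…
r ≈ ln(R0)/T = ln(2.8594)/1.45506… = 0.72204… → 0.722

0.722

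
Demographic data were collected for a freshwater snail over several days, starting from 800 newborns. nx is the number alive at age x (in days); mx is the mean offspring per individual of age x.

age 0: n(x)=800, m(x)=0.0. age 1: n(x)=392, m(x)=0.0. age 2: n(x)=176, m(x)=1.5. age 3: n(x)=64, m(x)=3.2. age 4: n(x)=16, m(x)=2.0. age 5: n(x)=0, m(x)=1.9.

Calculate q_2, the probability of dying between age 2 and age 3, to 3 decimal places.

0.636

lx = nx/n0 = nx/800: 1, 0.49, 0.22, 0.08, 0.02, 0
q_2 = (l_2 − l_3) / l_2 = (0.22 − 0.08) / 0.22
     = 0.14 / 0.22 = 0.636364… → 0.636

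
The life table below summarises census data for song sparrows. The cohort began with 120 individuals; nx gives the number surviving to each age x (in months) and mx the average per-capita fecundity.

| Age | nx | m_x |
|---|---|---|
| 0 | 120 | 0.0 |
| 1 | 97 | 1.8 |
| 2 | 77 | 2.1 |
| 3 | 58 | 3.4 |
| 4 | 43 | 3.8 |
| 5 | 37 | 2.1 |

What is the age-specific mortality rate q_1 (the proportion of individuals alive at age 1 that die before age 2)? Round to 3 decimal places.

0.206

lx = nx/n0 = nx/120: 1, 0.80833…, 0.64167…, 0.48333…, 0.35833…, 0.30833…
q_1 = (l_1 − l_2) / l_1 = (0.808333… − 0.641667…) / 0.808333…
     = 0.166667… / 0.808333… = 0.206186… → 0.206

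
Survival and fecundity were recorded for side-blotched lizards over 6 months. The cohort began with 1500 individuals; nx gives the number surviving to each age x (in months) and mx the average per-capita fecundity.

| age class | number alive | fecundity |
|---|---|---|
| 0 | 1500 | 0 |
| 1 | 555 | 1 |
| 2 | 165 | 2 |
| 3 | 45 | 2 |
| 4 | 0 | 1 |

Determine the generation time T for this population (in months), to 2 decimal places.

lx = nx/n0 = nx/1500: 1, 0.37, 0.11, 0.03, 0
lx·mx: 0, 0.37, 0.22, 0.06, 0 → R0 = 0.65
x·lx·mx: 0, 0.37, 0.44, 0.18, 0 → Σ = 0.99
T = 0.99 / 0.65 = 1.523077… → 1.52

1.52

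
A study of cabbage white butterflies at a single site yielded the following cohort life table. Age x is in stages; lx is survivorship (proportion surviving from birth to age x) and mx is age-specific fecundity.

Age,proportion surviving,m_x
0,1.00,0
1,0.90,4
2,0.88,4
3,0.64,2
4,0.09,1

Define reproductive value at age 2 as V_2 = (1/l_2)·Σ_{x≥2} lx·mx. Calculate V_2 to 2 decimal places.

5.56

lx·mx for x ≥ 2: 3.52, 1.28, 0.09 → sum = 4.89
V_2 = 4.89 / l_2 = 4.89 / 0.88 = 5.556818… → 5.56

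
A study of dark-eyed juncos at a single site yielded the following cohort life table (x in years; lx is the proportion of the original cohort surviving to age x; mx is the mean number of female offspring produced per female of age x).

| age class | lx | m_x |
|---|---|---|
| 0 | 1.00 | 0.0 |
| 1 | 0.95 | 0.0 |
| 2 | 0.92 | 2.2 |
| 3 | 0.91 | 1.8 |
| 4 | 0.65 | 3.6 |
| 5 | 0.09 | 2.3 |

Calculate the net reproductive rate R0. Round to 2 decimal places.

lx·mx by age: 0, 0, 2.024, 1.638, 2.34, 0.207
R0 = Σ lx·mx = 6.209 → 6.21

6.21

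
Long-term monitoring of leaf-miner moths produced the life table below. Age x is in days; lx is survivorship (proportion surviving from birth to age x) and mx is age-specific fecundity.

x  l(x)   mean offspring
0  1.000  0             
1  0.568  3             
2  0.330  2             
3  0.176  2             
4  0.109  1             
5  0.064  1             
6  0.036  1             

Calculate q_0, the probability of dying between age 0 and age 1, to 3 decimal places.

0.432

q_0 = (l_0 − l_1) / l_0 = (1 − 0.568) / 1
     = 0.432 / 1 = 0.432 → 0.432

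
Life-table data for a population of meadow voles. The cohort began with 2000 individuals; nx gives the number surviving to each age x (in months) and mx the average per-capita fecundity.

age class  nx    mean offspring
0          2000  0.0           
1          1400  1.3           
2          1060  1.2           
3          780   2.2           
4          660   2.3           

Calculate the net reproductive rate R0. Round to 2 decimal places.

lx = nx/n0 = nx/2000: 1, 0.7, 0.53, 0.39, 0.33
lx·mx by age: 0, 0.91, 0.636, 0.858, 0.759
R0 = Σ lx·mx = 3.163 → 3.16

3.16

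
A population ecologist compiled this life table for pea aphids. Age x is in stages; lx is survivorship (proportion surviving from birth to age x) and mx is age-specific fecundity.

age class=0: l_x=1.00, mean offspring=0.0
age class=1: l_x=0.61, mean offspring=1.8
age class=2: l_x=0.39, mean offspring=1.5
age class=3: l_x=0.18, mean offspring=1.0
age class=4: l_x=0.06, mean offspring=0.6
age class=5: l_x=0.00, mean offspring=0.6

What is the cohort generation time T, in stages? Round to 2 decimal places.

lx·mx: 0, 1.098, 0.585, 0.18, 0.036, 0 → R0 = 1.899
x·lx·mx: 0, 1.098, 1.17, 0.54, 0.144, 0 → Σ = 2.952
T = 2.952 / 1.899 = 1.554502… → 1.55

1.55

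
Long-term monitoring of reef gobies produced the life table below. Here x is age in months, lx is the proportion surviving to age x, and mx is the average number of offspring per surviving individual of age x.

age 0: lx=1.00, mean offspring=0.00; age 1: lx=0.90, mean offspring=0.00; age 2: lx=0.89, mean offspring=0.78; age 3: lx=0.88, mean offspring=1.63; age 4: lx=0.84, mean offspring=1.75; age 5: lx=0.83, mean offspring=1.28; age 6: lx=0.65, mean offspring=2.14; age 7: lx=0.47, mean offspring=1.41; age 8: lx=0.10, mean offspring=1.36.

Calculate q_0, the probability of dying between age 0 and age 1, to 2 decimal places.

0.10

q_0 = (l_0 − l_1) / l_0 = (1 − 0.9) / 1
     = 0.1 / 1 = 0.1 → 0.10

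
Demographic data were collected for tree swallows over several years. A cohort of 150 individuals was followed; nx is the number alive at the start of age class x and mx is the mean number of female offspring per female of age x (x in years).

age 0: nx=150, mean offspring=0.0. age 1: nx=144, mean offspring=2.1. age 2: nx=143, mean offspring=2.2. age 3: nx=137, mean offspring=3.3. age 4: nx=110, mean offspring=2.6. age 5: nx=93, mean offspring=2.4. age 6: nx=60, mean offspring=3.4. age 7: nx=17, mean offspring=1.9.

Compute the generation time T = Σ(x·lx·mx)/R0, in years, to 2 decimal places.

3.31

lx = nx/n0 = nx/150: 1, 0.96, 0.95333…, 0.91333…, 0.73333…, 0.62, 0.4, 0.11333…
lx·mx: 0, 2.016, 2.097333…, 3.014…, 1.906667…, 1.488, 1.36, 0.215333… → R0 = 12.097333…
x·lx·mx: 0, 2.016, 4.194667…, 9.042…, 7.626667…, 7.44, 8.16, 1.507333… → Σ = 39.986667…
T = 39.986667… / 12.097333… = 3.305412… → 3.31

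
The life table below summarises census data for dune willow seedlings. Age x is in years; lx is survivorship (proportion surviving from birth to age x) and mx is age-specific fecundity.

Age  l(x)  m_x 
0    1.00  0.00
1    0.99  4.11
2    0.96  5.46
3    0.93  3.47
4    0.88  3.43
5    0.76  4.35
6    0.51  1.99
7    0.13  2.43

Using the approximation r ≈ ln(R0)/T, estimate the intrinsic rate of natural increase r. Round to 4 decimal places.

R0 = Σ lx·mx = 0 + 4.0689 + 5.2416 + 3.2271 + 3.0184 + 3.306 + 1.0149 + 0.3159 = 20.1928
Σ x·lx·mx = 61.1377; T = 61.1377/20.1928 = 3.0277…
r ≈ ln(R0)/T = ln(20.1928)/3.0277… = 0.992611… → 0.9926

0.9926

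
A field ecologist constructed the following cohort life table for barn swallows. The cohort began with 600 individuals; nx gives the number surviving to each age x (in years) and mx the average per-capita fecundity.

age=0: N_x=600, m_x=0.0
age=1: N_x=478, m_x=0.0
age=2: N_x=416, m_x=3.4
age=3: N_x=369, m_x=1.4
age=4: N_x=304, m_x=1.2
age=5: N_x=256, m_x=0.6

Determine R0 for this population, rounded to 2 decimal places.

lx = nx/n0 = nx/600: 1, 0.79667…, 0.69333…, 0.615, 0.50667…, 0.42667…
lx·mx by age: 0, 0, 2.357333…, 0.861, 0.608…, 0.256…
R0 = Σ lx·mx = 4.082333… → 4.08

4.08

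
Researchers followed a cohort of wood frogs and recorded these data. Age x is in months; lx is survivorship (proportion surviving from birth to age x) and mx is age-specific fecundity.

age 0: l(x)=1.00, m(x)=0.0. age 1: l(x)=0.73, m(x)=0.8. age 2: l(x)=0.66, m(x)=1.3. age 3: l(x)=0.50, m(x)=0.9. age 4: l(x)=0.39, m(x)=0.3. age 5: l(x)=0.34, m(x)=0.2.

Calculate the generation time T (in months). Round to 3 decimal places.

2.146

lx·mx: 0, 0.584, 0.858, 0.45, 0.117, 0.068 → R0 = 2.077
x·lx·mx: 0, 0.584, 1.716, 1.35, 0.468, 0.34 → Σ = 4.458
T = 4.458 / 2.077 = 2.146365… → 2.146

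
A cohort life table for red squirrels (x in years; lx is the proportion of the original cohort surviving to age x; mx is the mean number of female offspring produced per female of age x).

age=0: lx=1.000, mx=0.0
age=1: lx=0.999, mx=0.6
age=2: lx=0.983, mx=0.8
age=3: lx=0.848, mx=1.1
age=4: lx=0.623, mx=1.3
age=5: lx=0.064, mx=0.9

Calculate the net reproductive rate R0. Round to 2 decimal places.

lx·mx by age: 0, 0.5994, 0.7864, 0.9328, 0.8099, 0.0576
R0 = Σ lx·mx = 3.1861 → 3.19

3.19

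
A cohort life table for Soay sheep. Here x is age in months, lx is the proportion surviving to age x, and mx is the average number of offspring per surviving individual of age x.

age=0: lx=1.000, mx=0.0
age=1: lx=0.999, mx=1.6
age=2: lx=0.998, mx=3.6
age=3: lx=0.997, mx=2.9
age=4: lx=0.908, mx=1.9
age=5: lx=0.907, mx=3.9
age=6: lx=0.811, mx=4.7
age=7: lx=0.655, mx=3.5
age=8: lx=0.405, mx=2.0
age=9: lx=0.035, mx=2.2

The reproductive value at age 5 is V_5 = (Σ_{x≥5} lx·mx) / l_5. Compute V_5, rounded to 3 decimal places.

lx·mx for x ≥ 5: 3.5373, 3.8117, 2.2925, 0.81, 0.077 → sum = 10.5285
V_5 = 10.5285 / l_5 = 10.5285 / 0.907 = 11.608049… → 11.608

11.608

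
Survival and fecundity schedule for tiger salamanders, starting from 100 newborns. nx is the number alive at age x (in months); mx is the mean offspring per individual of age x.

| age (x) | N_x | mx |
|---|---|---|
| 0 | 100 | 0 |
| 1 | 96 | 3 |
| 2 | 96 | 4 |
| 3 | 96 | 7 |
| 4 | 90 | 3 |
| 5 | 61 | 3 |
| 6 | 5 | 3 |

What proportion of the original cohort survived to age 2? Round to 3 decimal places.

0.960

l_2 = n_2/n_0 = 96/100 = 0.96 → 0.960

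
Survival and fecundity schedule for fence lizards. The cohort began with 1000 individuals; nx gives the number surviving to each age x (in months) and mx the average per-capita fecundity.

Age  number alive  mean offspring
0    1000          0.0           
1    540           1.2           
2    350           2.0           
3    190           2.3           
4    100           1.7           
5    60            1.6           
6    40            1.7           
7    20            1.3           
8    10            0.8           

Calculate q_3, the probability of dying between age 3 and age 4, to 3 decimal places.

0.474

lx = nx/n0 = nx/1000: 1, 0.54, 0.35, 0.19, 0.1, 0.06, 0.04, 0.02, 0.01
q_3 = (l_3 − l_4) / l_3 = (0.19 − 0.1) / 0.19
     = 0.09 / 0.19 = 0.473684… → 0.474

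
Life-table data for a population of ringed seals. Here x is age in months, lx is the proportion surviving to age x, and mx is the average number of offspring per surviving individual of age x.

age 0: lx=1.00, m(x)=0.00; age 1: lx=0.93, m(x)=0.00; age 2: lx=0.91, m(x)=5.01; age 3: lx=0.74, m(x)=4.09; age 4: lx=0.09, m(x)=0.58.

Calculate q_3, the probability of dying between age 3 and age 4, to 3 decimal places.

q_3 = (l_3 − l_4) / l_3 = (0.74 − 0.09) / 0.74
     = 0.65 / 0.74 = 0.878378… → 0.878

0.878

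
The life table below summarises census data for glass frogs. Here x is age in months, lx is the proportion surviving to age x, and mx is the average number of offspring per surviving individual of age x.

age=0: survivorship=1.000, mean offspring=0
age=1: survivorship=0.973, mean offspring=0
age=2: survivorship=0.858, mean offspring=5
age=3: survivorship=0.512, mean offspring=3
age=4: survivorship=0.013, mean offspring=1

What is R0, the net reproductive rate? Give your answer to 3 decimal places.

lx·mx by age: 0, 0, 4.29, 1.536, 0.013
R0 = Σ lx·mx = 5.839 → 5.839

5.839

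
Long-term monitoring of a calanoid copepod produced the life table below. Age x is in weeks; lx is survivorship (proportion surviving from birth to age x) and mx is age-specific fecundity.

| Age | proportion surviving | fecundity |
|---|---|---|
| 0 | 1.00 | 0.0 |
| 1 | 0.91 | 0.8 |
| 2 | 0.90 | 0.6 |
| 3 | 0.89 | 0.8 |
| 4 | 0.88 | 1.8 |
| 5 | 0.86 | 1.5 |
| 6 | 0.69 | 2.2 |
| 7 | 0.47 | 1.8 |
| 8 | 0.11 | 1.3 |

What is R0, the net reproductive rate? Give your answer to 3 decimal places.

7.361

lx·mx by age: 0, 0.728, 0.54, 0.712, 1.584, 1.29, 1.518, 0.846, 0.143
R0 = Σ lx·mx = 7.361 → 7.361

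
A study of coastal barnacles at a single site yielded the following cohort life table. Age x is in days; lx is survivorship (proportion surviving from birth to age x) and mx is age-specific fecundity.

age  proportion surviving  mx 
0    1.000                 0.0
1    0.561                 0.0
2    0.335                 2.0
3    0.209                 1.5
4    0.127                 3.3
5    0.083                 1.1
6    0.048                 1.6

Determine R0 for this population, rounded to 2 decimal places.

1.57

lx·mx by age: 0, 0, 0.67, 0.3135, 0.4191, 0.0913, 0.0768
R0 = Σ lx·mx = 1.5707 → 1.57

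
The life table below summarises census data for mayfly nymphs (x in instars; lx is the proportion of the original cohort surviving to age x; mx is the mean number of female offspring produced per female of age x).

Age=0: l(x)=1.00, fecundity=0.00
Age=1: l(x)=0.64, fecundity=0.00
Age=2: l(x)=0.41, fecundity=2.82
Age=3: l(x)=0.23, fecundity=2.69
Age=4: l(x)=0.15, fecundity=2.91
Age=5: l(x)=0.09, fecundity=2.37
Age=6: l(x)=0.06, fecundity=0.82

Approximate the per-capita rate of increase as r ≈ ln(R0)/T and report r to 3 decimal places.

R0 = Σ lx·mx = 0 + 0 + 1.1562 + 0.6187 + 0.4365 + 0.2133 + 0.0492 = 2.4739
Σ x·lx·mx = 7.2762; T = 7.2762/2.4739 = 2.94119…
r ≈ ln(R0)/T = ln(2.4739)/2.94119… = 0.30797… → 0.308

0.308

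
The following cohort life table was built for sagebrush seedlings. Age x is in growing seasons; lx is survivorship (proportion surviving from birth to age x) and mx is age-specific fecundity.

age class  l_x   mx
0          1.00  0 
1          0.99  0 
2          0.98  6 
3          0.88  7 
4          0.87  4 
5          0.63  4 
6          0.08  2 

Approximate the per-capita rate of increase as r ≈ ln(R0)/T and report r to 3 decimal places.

R0 = Σ lx·mx = 0 + 0 + 5.88 + 6.16 + 3.48 + 2.52 + 0.16 = 18.2
Σ x·lx·mx = 57.72; T = 57.72/18.2 = 3.17143…
r ≈ ln(R0)/T = ln(18.2)/3.17143… = 0.91486… → 0.915

0.915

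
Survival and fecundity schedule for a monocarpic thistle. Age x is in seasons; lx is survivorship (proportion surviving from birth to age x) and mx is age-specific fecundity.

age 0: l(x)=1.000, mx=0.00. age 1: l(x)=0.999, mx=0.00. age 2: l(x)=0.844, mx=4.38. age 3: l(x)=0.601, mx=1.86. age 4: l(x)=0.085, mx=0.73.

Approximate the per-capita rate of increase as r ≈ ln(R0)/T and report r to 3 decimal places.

R0 = Σ lx·mx = 0 + 0 + 3.69672 + 1.11786 + 0.06205 = 4.87663
Σ x·lx·mx = 10.99522; T = 10.99522/4.87663 = 2.25468…
r ≈ ln(R0)/T = ln(4.87663)/2.25468… = 0.70274… → 0.703

0.703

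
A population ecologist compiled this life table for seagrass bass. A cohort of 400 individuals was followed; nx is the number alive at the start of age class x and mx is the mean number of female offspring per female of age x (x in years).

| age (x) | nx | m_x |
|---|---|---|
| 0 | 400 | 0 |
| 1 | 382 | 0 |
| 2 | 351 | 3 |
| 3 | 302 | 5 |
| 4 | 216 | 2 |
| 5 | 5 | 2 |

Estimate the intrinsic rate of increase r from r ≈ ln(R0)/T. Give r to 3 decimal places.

0.720

lx = nx/n0 = nx/400: 1, 0.955, 0.8775, 0.755, 0.54, 0.0125
R0 = Σ lx·mx = 0 + 0 + 2.6325 + 3.775 + 1.08 + 0.025 = 7.5125
Σ x·lx·mx = 21.035; T = 21.035/7.5125 = 2.8
r ≈ ln(R0)/T = ln(7.5125)/2.8 = 0.7202… → 0.720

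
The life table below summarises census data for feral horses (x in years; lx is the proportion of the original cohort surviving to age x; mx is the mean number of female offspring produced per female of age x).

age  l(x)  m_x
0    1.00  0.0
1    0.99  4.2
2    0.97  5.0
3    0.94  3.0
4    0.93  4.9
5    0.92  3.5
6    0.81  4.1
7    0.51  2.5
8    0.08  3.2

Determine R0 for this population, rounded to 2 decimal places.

lx·mx by age: 0, 4.158, 4.85, 2.82, 4.557, 3.22, 3.321, 1.275, 0.256
R0 = Σ lx·mx = 24.457 → 24.46

24.46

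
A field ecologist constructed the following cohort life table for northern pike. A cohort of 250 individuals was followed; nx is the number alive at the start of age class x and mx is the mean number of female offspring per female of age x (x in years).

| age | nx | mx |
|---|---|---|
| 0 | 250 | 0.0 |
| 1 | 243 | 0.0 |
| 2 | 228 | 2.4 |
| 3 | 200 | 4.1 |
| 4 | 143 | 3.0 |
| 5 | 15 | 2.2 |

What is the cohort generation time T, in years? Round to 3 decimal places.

2.971

lx = nx/n0 = nx/250: 1, 0.972, 0.912, 0.8, 0.572, 0.06
lx·mx: 0, 0, 2.1888, 3.28, 1.716, 0.132 → R0 = 7.3168
x·lx·mx: 0, 0, 4.3776, 9.84, 6.864, 0.66 → Σ = 21.7416
T = 21.7416 / 7.3168 = 2.971463… → 2.971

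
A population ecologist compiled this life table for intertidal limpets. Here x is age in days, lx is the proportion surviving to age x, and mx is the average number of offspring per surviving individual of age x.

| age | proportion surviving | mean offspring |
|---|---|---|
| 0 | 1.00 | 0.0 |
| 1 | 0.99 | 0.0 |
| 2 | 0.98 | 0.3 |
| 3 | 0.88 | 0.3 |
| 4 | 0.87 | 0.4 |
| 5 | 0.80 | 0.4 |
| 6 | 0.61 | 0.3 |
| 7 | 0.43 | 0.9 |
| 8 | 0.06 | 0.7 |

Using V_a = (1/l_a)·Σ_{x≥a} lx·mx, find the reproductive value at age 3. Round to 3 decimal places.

lx·mx for x ≥ 3: 0.264, 0.348, 0.32, 0.183, 0.387, 0.042 → sum = 1.544
V_3 = 1.544 / l_3 = 1.544 / 0.88 = 1.754545… → 1.755

1.755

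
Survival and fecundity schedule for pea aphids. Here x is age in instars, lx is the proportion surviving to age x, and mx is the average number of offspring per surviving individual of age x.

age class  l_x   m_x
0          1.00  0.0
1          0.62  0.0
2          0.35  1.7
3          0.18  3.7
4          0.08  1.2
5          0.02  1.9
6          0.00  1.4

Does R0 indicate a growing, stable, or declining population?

R0 = Σ lx·mx = 0 + 0 + 0.595 + 0.666 + 0.096 + 0.038 + 0 = 1.395
R0 > 1, so the population is growing.

growing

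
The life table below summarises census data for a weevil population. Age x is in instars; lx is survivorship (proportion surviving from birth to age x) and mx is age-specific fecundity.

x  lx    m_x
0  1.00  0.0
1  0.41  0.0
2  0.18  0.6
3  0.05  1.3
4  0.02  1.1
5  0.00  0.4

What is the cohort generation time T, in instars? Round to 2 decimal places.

lx·mx: 0, 0, 0.108, 0.065, 0.022, 0 → R0 = 0.195
x·lx·mx: 0, 0, 0.216, 0.195, 0.088, 0 → Σ = 0.499
T = 0.499 / 0.195 = 2.558974… → 2.56

2.56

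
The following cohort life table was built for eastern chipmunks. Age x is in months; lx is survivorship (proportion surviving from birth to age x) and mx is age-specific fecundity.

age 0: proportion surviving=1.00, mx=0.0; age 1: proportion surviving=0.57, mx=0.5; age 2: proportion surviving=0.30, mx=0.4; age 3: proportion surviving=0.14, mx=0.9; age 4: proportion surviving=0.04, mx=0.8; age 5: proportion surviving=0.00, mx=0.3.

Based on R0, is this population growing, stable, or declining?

declining

R0 = Σ lx·mx = 0 + 0.285 + 0.12 + 0.126 + 0.032 + 0 = 0.563
R0 < 1, so the population is declining.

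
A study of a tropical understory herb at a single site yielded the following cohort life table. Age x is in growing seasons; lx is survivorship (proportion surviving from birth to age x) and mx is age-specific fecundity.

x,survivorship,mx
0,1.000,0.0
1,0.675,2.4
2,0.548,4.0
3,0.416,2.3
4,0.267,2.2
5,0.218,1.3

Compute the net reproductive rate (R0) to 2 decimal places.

5.64

lx·mx by age: 0, 1.62, 2.192, 0.9568, 0.5874, 0.2834
R0 = Σ lx·mx = 5.6396 → 5.64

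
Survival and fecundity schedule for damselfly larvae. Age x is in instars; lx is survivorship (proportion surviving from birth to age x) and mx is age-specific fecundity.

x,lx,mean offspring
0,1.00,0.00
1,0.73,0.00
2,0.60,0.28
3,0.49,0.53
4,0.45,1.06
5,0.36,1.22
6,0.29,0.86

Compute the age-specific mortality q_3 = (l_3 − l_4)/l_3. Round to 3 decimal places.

0.082

q_3 = (l_3 − l_4) / l_3 = (0.49 − 0.45) / 0.49
     = 0.04 / 0.49 = 0.081633… → 0.082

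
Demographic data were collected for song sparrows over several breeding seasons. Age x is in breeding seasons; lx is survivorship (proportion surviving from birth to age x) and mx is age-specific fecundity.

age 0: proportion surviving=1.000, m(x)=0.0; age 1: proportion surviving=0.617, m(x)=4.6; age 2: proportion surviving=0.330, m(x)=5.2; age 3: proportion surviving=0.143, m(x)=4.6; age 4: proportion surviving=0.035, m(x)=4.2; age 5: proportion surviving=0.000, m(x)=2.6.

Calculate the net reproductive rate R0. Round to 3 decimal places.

5.359

lx·mx by age: 0, 2.8382, 1.716, 0.6578, 0.147, 0
R0 = Σ lx·mx = 5.359 → 5.359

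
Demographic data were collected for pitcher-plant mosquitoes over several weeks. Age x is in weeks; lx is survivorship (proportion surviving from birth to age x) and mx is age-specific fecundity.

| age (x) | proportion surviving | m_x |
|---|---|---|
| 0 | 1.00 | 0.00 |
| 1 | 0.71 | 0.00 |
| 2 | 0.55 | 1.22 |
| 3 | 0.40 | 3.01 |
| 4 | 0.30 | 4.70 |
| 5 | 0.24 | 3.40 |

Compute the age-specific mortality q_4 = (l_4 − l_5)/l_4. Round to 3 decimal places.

q_4 = (l_4 − l_5) / l_4 = (0.3 − 0.24) / 0.3
     = 0.06 / 0.3 = 0.2 → 0.200

0.200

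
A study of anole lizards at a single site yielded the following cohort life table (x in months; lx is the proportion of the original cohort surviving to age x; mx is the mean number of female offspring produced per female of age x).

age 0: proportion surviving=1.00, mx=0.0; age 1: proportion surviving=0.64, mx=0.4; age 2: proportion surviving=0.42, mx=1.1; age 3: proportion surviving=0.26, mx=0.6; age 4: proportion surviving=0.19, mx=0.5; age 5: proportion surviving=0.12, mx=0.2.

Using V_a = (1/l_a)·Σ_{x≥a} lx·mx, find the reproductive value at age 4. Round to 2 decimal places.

lx·mx for x ≥ 4: 0.095, 0.024 → sum = 0.119
V_4 = 0.119 / l_4 = 0.119 / 0.19 = 0.626316… → 0.63

0.63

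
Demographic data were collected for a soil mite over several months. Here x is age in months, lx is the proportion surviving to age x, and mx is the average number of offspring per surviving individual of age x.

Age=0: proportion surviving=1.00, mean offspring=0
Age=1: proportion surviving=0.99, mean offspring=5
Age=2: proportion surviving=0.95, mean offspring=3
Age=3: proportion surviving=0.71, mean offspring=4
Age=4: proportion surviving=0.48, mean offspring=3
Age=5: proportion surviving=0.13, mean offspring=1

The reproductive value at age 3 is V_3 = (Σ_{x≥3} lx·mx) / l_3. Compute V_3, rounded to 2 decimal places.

6.21

lx·mx for x ≥ 3: 2.84, 1.44, 0.13 → sum = 4.41
V_3 = 4.41 / l_3 = 4.41 / 0.71 = 6.211268… → 6.21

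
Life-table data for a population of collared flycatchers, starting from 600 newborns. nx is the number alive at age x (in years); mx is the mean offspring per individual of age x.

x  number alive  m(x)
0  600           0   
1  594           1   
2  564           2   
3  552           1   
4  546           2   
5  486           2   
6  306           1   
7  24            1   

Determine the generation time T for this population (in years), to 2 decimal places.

lx = nx/n0 = nx/600: 1, 0.99, 0.94, 0.92, 0.91, 0.81, 0.51, 0.04
lx·mx: 0, 0.99, 1.88, 0.92, 1.82, 1.62, 0.51, 0.04 → R0 = 7.78
x·lx·mx: 0, 0.99, 3.76, 2.76, 7.28, 8.1, 3.06, 0.28 → Σ = 26.23
T = 26.23 / 7.78 = 3.371465… → 3.37

3.37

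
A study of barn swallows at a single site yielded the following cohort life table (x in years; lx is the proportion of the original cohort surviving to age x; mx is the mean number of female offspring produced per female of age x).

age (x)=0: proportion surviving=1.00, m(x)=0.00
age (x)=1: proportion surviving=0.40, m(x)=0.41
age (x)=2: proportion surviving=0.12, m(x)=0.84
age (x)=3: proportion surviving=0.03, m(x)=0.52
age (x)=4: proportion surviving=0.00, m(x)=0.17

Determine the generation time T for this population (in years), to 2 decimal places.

1.47

lx·mx: 0, 0.164, 0.1008, 0.0156, 0 → R0 = 0.2804
x·lx·mx: 0, 0.164, 0.2016, 0.0468, 0 → Σ = 0.4124
T = 0.4124 / 0.2804 = 1.470756… → 1.47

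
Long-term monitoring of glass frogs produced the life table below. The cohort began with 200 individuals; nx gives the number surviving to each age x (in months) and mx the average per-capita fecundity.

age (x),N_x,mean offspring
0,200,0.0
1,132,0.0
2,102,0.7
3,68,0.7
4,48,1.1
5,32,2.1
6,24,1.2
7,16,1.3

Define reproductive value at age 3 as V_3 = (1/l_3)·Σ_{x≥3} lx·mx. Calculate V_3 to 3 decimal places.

3.194

lx = nx/n0 = nx/200: 1, 0.66, 0.51, 0.34, 0.24, 0.16, 0.12, 0.08
lx·mx for x ≥ 3: 0.238, 0.264, 0.336, 0.144, 0.104 → sum = 1.086
V_3 = 1.086 / l_3 = 1.086 / 0.34 = 3.194118… → 3.194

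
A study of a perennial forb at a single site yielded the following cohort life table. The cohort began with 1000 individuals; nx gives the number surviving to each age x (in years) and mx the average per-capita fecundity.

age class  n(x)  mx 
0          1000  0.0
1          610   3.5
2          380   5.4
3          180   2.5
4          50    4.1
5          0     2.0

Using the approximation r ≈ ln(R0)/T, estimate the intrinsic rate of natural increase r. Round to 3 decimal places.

0.908

lx = nx/n0 = nx/1000: 1, 0.61, 0.38, 0.18, 0.05, 0
R0 = Σ lx·mx = 0 + 2.135 + 2.052 + 0.45 + 0.205 + 0 = 4.842
Σ x·lx·mx = 8.409; T = 8.409/4.842 = 1.73668…
r ≈ ln(R0)/T = ln(4.842)/1.73668… = 0.90824… → 0.908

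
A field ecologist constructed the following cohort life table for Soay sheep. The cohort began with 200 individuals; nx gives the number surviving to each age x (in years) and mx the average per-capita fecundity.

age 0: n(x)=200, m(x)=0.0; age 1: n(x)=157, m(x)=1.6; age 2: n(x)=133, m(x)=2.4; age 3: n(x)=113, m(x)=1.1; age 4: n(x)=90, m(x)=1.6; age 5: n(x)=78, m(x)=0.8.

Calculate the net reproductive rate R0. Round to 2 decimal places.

4.51

lx = nx/n0 = nx/200: 1, 0.785, 0.665, 0.565, 0.45, 0.39
lx·mx by age: 0, 1.256, 1.596, 0.6215, 0.72, 0.312
R0 = Σ lx·mx = 4.5055 → 4.51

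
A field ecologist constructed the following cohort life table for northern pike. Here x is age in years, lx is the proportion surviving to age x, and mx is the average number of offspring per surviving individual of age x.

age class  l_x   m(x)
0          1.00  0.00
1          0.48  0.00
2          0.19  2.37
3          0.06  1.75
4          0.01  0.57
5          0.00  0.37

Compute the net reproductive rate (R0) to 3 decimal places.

0.561

lx·mx by age: 0, 0, 0.4503, 0.105, 0.0057, 0
R0 = Σ lx·mx = 0.561 → 0.561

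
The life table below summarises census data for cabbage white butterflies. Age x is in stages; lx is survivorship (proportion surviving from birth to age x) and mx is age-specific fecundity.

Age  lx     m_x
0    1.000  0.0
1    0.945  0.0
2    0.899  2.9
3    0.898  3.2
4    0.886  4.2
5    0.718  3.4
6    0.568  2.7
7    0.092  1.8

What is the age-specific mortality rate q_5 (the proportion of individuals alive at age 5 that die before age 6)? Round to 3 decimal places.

q_5 = (l_5 − l_6) / l_5 = (0.718 − 0.568) / 0.718
     = 0.15 / 0.718 = 0.208914… → 0.209

0.209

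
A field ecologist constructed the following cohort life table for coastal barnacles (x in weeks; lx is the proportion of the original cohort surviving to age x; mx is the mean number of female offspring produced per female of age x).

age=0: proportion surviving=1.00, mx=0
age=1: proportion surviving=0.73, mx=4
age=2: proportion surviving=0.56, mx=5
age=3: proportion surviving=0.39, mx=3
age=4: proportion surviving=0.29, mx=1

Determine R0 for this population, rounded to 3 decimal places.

lx·mx by age: 0, 2.92, 2.8, 1.17, 0.29
R0 = Σ lx·mx = 7.18 → 7.180

7.180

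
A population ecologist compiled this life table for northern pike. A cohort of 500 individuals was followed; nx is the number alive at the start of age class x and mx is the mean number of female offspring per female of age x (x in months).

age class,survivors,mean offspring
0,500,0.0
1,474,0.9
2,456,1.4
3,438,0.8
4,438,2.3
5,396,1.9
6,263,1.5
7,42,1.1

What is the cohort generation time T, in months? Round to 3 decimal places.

3.661

lx = nx/n0 = nx/500: 1, 0.948, 0.912, 0.876, 0.876, 0.792, 0.526, 0.084
lx·mx: 0, 0.8532, 1.2768, 0.7008, 2.0148, 1.5048, 0.789, 0.0924 → R0 = 7.2318
x·lx·mx: 0, 0.8532, 2.5536, 2.1024, 8.0592, 7.524, 4.734, 0.6468 → Σ = 26.4732
T = 26.4732 / 7.2318 = 3.660665… → 3.661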